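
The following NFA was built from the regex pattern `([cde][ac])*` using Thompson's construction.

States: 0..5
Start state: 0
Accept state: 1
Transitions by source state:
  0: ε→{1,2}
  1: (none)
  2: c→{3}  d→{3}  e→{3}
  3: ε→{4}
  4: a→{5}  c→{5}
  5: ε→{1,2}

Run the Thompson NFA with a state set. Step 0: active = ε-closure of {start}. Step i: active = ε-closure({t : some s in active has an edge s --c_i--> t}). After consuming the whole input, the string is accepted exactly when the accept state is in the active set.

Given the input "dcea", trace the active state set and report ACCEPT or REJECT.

S₀ = ε-closure({0}) = {0,1,2}
'd' @ 1: {3,4}
'c' @ 2: {1,2,5}  (accept∈set)
'e' @ 3: {3,4}
'a' @ 4: {1,2,5}  (accept∈set)
final: {1,2,5}; accept 1 in set

Answer: ACCEPT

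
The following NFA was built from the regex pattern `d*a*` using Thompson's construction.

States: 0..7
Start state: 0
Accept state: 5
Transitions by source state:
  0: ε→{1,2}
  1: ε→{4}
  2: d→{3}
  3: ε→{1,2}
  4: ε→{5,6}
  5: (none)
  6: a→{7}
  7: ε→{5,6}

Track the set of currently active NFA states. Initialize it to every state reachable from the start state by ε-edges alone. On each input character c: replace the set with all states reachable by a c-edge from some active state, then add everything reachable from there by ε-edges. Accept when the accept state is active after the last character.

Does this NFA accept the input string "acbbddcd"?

S₀ = ε-closure({0}) = {0,1,2,4,5,6}
'a' @ 1: {5,6,7}  ✓accept
'c' @ 2: {}  — no active states
rest 'bbddcd' ignored (set empty)
end set {} — state 5 not in

Answer: REJECT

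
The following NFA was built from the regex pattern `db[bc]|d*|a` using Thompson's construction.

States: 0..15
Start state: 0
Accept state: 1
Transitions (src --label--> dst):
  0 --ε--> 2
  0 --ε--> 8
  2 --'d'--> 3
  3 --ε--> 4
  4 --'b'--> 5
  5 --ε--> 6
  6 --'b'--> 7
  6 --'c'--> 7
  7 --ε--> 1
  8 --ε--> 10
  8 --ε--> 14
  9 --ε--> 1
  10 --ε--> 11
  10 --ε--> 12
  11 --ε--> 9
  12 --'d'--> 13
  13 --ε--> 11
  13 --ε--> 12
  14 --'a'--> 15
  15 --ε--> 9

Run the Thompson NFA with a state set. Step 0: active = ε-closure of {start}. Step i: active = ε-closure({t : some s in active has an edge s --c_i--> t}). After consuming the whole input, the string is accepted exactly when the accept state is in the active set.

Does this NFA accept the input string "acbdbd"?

S₀ = ε-closure({0}) = {0,1,2,8,9,10,11,12,14}
'a' @ 1: {1,9,15}  [accepting]
'c' @ 2: {}  — state set empty
rest 'bdbd' ignored (set empty)
final: {}; accept 1 not in set

Answer: REJECT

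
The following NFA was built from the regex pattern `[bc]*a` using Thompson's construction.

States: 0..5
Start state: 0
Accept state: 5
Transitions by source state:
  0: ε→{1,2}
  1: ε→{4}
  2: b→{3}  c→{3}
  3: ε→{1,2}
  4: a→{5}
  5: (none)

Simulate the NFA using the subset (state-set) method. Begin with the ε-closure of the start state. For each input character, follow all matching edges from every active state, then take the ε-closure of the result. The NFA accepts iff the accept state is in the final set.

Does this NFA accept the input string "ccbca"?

S₀ = ε-closure({0}) = {0,1,2,4}
'c' @ 1: {1,2,3,4}
'c' @ 2: {1,2,3,4}
'b' @ 3: {1,2,3,4}
'c' @ 4: {1,2,3,4}
'a' @ 5: {5}  (accept∈set)
end set {5} — state 5 in

Answer: ACCEPT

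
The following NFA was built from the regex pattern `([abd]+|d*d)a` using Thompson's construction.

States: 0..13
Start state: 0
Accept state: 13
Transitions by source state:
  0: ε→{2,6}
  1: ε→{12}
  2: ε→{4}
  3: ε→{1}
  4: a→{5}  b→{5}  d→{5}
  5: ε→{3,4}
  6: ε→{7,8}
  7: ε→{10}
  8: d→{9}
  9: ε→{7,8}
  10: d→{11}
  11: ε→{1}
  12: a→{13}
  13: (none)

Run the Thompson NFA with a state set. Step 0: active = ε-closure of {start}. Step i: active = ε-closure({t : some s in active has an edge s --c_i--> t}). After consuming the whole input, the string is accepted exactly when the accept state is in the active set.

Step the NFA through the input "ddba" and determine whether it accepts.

start: ε-closure({0}) = {0,2,4,6,7,8,10}
'd' @ 1: {1,3,4,5,7,8,9,10,11,12}
'd' @ 2: {1,3,4,5,7,8,9,10,11,12}
'b' @ 3: {1,3,4,5,12}
'a' @ 4: {1,3,4,5,12,13}  (accept∈set)
after full input: {1,3,4,5,12,13}  (accept=13 in)

Answer: ACCEPT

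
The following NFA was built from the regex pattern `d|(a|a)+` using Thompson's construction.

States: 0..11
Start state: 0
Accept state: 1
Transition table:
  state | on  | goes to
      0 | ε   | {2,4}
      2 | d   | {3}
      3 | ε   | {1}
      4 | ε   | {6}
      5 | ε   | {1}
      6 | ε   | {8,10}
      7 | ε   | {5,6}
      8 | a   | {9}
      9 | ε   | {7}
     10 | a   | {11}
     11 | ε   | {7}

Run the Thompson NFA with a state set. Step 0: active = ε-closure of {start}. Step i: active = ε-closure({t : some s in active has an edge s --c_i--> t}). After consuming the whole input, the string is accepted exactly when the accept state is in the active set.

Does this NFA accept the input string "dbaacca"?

S₀ = ε-closure({0}) = {0,2,4,6,8,10}
'd' @ 1: {1,3}  ✓accept
'b' @ 2: {}  — dead — no transitions
rest 'aacca' ignored (set empty)
end set {} — state 1 not in

Answer: REJECT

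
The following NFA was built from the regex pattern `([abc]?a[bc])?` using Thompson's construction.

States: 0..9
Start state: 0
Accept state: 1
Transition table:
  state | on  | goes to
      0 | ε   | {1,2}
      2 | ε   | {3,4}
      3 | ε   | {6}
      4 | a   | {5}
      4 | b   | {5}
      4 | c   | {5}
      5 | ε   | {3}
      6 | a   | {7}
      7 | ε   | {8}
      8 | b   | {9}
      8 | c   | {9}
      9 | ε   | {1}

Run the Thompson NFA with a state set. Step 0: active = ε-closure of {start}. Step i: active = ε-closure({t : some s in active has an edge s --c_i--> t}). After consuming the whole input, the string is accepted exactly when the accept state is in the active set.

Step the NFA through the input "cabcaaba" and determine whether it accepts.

initial (ε-close {0}): {0,1,2,3,4,6}
'c' @ 1: {3,5,6}
'a' @ 2: {7,8}
'b' @ 3: {1,9}  [accepting]
'c' @ 4: {}  — state set empty
rest 'aaba' ignored (set empty)
after full input: {}  (accept=1 not in)

Answer: REJECT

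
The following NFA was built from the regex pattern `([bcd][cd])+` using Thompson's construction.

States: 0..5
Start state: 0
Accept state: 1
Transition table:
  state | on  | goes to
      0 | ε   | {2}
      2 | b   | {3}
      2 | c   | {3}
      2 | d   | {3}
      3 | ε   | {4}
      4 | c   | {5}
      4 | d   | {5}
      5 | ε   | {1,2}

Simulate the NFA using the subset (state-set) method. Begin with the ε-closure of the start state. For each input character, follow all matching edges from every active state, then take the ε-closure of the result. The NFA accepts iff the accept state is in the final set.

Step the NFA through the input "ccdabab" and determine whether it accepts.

start: ε-closure({0}) = {0,2}
'c' @ 1: {3,4}
'c' @ 2: {1,2,5}  (accept∈set)
'd' @ 3: {3,4}
'a' @ 4: {}  — no active states
rest 'bab' ignored (set empty)
final: {}; accept 1 not in set

Answer: REJECT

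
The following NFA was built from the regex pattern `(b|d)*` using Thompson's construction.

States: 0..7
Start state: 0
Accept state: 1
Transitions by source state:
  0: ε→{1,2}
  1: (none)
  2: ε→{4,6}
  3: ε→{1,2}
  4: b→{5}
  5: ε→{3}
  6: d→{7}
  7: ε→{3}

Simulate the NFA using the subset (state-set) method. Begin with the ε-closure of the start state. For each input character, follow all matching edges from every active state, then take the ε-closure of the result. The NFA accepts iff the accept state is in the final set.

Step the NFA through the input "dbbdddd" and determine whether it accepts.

Answer: ACCEPT

Trace:
start: ε-closure({0}) = {0,1,2,4,6}
'd' @ 1: {1,2,3,4,6,7}  [accepting]
'b' @ 2: {1,2,3,4,5,6}  [accepting]
'b' @ 3: {1,2,3,4,5,6}  [accepting]
'd' @ 4: {1,2,3,4,6,7}  [accepting]
'd' @ 5: {1,2,3,4,6,7}  [accepting]
'd' @ 6: {1,2,3,4,6,7}  [accepting]
'd' @ 7: {1,2,3,4,6,7}  [accepting]
end set {1,2,3,4,6,7} — state 1 in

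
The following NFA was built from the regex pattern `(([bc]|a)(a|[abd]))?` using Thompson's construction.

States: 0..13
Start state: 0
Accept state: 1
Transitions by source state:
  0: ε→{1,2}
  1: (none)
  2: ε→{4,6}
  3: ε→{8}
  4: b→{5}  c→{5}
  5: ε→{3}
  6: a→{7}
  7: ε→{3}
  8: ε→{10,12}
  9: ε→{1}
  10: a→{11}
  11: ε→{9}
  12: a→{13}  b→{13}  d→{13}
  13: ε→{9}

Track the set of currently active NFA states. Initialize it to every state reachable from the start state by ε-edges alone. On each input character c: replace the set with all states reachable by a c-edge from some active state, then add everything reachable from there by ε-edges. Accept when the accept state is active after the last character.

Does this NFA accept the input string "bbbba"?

Answer: REJECT

Trace:
start: ε-closure({0}) = {0,1,2,4,6}
'b' @ 1: {3,5,8,10,12}
'b' @ 2: {1,9,13}  [accepting]
'b' @ 3: {}  — no active states
rest 'ba' ignored (set empty)
final: {}; accept 1 not in set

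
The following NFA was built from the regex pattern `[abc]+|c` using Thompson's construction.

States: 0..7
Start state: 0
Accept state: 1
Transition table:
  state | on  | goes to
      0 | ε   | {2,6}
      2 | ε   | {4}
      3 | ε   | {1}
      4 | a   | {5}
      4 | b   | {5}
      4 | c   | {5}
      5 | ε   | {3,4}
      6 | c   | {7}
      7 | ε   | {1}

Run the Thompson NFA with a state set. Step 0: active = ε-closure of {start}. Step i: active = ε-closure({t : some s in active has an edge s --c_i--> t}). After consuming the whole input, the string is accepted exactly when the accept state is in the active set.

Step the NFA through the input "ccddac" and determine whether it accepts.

Answer: REJECT

Derivation:
start: ε-closure({0}) = {0,2,4,6}
'c' @ 1: {1,3,4,5,7}  [accepting]
'c' @ 2: {1,3,4,5}  [accepting]
'd' @ 3: {}  — no active states
rest 'dac' ignored (set empty)
after full input: {}  (accept=1 not in)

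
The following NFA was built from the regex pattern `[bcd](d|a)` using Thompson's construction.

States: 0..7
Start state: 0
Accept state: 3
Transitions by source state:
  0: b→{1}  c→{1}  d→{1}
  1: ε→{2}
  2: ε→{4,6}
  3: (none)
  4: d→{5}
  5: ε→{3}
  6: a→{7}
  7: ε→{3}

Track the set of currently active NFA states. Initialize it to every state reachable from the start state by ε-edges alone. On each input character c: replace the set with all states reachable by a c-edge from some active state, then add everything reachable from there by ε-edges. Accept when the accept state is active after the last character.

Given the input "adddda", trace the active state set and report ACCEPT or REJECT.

S₀ = ε-closure({0}) = {0}
'a' @ 1: {}  — state set empty
rest 'dddda' ignored (set empty)
final: {}; accept 3 not in set

Answer: REJECT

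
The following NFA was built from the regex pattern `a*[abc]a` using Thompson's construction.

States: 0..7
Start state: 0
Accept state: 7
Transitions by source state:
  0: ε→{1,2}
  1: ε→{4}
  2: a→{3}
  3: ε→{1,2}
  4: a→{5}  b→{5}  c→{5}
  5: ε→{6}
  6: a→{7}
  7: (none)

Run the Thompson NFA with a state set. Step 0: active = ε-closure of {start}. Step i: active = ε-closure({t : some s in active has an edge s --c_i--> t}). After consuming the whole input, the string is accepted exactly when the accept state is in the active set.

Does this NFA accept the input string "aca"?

S₀ = ε-closure({0}) = {0,1,2,4}
'a' @ 1: {1,2,3,4,5,6}
'c' @ 2: {5,6}
'a' @ 3: {7}  (accept∈set)
after full input: {7}  (accept=7 in)

Answer: ACCEPT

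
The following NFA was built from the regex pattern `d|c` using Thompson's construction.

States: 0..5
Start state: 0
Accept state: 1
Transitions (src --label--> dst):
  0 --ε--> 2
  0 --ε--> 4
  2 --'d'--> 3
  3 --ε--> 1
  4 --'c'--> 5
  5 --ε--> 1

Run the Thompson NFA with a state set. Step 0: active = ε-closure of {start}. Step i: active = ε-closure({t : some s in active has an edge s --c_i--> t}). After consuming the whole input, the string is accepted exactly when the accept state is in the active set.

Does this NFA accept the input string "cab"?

Answer: REJECT

Steps:
S₀ = ε-closure({0}) = {0,2,4}
'c' @ 1: {1,5}  (accept∈set)
'a' @ 2: {}  — no active states
rest 'b' ignored (set empty)
after full input: {}  (accept=1 not in)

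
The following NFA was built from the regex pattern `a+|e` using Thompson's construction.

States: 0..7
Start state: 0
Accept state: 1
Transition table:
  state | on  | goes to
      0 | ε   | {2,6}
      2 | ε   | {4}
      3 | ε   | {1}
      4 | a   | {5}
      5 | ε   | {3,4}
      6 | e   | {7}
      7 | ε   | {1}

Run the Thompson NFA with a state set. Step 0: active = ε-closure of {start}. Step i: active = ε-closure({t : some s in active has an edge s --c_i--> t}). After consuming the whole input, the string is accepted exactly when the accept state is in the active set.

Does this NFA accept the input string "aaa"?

S₀ = ε-closure({0}) = {0,2,4,6}
'a' @ 1: {1,3,4,5}  (accept∈set)
'a' @ 2: {1,3,4,5}  (accept∈set)
'a' @ 3: {1,3,4,5}  (accept∈set)
final: {1,3,4,5}; accept 1 in set

Answer: ACCEPT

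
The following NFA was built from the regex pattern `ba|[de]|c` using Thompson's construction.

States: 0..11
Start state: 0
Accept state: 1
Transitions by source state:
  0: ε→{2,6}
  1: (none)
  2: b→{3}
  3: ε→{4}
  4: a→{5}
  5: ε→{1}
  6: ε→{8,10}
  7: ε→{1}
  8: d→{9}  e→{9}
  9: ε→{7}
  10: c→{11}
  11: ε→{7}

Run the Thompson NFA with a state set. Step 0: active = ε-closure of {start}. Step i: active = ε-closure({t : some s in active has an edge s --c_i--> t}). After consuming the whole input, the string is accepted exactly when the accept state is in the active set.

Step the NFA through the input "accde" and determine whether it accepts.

start: ε-closure({0}) = {0,2,6,8,10}
'a' @ 1: {}  — no active states
rest 'ccde' ignored (set empty)
after full input: {}  (accept=1 not in)

Answer: REJECT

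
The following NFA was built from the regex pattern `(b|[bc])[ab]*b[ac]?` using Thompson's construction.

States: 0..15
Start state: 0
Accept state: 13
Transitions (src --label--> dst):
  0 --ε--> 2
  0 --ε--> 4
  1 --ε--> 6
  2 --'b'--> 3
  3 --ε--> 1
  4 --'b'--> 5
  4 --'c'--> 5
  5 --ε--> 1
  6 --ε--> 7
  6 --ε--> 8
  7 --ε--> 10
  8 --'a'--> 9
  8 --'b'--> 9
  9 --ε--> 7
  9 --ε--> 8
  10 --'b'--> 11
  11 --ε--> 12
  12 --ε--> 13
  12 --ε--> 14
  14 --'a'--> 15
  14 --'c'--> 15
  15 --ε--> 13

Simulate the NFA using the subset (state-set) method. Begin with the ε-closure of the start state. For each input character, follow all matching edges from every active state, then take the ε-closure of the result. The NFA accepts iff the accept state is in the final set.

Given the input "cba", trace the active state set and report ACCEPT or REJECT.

Answer: ACCEPT

Derivation:
S₀ = ε-closure({0}) = {0,2,4}
'c' @ 1: {1,5,6,7,8,10}
'b' @ 2: {7,8,9,10,11,12,13,14}  [accepting]
'a' @ 3: {7,8,9,10,13,15}  [accepting]
after full input: {7,8,9,10,13,15}  (accept=13 in)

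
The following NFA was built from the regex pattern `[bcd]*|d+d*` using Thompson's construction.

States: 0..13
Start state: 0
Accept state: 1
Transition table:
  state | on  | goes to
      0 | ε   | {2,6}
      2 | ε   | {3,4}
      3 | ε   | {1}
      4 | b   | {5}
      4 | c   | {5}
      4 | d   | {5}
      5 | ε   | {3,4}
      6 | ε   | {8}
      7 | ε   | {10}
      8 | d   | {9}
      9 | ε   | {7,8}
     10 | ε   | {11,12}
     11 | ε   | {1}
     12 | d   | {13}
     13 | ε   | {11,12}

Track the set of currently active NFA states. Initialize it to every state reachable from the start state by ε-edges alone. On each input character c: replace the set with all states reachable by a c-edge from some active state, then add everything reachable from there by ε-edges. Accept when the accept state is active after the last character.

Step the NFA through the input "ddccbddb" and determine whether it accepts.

start: ε-closure({0}) = {0,1,2,3,4,6,8}
'd' @ 1: {1,3,4,5,7,8,9,10,11,12}  ✓accept
'd' @ 2: {1,3,4,5,7,8,9,10,11,12,13}  ✓accept
'c' @ 3: {1,3,4,5}  ✓accept
'c' @ 4: {1,3,4,5}  ✓accept
'b' @ 5: {1,3,4,5}  ✓accept
'd' @ 6: {1,3,4,5}  ✓accept
'd' @ 7: {1,3,4,5}  ✓accept
'b' @ 8: {1,3,4,5}  ✓accept
after full input: {1,3,4,5}  (accept=1 in)

Answer: ACCEPT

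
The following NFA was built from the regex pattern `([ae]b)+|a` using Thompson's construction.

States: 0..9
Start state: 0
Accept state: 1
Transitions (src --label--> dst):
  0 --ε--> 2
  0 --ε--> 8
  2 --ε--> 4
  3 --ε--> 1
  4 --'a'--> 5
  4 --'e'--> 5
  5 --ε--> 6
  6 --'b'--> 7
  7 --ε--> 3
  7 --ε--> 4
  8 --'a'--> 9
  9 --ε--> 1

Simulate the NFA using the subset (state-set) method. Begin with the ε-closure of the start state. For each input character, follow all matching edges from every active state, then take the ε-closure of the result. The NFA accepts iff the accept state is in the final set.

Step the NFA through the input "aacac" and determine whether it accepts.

S₀ = ε-closure({0}) = {0,2,4,8}
'a' @ 1: {1,5,6,9}  (accept∈set)
'a' @ 2: {}  — no active states
rest 'cac' ignored (set empty)
after full input: {}  (accept=1 not in)

Answer: REJECT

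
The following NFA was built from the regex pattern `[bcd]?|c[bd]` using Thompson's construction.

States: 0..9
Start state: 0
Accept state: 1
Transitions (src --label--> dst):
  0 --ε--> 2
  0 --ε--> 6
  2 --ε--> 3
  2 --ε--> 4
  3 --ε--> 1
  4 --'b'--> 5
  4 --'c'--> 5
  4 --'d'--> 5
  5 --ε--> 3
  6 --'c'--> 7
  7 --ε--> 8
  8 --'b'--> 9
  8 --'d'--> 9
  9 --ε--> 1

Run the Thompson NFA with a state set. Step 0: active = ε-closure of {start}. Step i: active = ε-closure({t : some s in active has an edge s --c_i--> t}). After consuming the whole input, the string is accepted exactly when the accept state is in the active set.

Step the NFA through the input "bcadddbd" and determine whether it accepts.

initial (ε-close {0}): {0,1,2,3,4,6}
'b' @ 1: {1,3,5}  ✓accept
'c' @ 2: {}  — state set empty
rest 'adddbd' ignored (set empty)
after full input: {}  (accept=1 not in)

Answer: REJECT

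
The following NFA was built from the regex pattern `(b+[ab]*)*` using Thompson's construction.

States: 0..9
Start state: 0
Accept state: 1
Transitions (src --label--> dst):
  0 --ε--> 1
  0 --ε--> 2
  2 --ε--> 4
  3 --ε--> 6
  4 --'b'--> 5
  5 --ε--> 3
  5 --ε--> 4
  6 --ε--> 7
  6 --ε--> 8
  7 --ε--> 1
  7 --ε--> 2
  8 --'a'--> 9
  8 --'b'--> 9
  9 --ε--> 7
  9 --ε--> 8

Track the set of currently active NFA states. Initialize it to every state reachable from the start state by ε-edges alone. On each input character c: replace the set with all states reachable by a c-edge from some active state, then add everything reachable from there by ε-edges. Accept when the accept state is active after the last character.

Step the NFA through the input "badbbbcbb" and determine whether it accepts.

S₀ = ε-closure({0}) = {0,1,2,4}
'b' @ 1: {1,2,3,4,5,6,7,8}  (accept∈set)
'a' @ 2: {1,2,4,7,8,9}  (accept∈set)
'd' @ 3: {}  — state set empty
rest 'bbbcbb' ignored (set empty)
final: {}; accept 1 not in set

Answer: REJECT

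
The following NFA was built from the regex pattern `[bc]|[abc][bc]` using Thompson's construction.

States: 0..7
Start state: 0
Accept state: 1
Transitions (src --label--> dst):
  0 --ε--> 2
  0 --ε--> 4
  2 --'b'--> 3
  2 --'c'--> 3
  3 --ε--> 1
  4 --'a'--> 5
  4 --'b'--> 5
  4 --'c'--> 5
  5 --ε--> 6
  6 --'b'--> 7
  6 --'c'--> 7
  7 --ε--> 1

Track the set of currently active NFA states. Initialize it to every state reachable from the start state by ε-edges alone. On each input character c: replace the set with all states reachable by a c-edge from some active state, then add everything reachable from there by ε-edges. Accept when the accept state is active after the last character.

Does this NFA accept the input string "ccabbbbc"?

start: ε-closure({0}) = {0,2,4}
'c' @ 1: {1,3,5,6}  (accept∈set)
'c' @ 2: {1,7}  (accept∈set)
'a' @ 3: {}  — no active states
rest 'bbbbc' ignored (set empty)
end set {} — state 1 not in

Answer: REJECT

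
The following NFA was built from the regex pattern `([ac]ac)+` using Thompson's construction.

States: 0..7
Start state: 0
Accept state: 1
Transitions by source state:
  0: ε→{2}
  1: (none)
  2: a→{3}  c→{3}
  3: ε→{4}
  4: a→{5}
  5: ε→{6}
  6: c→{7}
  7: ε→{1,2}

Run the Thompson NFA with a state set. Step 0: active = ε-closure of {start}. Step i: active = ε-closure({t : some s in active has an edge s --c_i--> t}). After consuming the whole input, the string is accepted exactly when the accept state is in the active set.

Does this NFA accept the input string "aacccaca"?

Answer: REJECT

Trace:
start: ε-closure({0}) = {0,2}
'a' @ 1: {3,4}
'a' @ 2: {5,6}
'c' @ 3: {1,2,7}  [accepting]
'c' @ 4: {3,4}
'c' @ 5: {}  — no active states
rest 'aca' ignored (set empty)
end set {} — state 1 not in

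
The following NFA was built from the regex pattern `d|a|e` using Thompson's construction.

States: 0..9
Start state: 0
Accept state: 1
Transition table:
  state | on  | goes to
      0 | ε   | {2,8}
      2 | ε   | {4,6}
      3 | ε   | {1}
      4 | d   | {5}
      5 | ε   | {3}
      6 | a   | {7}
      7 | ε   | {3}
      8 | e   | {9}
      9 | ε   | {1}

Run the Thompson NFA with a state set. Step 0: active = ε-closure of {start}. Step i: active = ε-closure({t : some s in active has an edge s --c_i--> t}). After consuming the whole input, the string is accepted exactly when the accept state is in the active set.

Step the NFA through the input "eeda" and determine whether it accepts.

Answer: REJECT

Steps:
initial (ε-close {0}): {0,2,4,6,8}
'e' @ 1: {1,9}  ✓accept
'e' @ 2: {}  — no active states
rest 'da' ignored (set empty)
after full input: {}  (accept=1 not in)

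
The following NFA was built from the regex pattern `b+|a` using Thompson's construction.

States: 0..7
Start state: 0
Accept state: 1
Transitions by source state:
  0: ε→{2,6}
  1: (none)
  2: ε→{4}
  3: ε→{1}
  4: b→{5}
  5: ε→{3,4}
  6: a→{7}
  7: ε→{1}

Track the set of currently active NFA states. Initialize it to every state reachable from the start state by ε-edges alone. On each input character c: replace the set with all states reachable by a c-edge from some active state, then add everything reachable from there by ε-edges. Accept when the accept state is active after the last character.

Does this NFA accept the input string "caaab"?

Answer: REJECT

Steps:
initial (ε-close {0}): {0,2,4,6}
'c' @ 1: {}  — state set empty
rest 'aaab' ignored (set empty)
end set {} — state 1 not in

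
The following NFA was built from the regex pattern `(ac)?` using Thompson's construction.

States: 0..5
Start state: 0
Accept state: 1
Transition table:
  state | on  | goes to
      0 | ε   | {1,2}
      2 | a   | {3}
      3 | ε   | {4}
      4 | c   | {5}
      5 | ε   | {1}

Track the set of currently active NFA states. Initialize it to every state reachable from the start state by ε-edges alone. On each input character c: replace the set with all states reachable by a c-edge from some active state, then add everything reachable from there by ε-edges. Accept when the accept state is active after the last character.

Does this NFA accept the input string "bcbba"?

start: ε-closure({0}) = {0,1,2}
'b' @ 1: {}  — state set empty
rest 'cbba' ignored (set empty)
final: {}; accept 1 not in set

Answer: REJECT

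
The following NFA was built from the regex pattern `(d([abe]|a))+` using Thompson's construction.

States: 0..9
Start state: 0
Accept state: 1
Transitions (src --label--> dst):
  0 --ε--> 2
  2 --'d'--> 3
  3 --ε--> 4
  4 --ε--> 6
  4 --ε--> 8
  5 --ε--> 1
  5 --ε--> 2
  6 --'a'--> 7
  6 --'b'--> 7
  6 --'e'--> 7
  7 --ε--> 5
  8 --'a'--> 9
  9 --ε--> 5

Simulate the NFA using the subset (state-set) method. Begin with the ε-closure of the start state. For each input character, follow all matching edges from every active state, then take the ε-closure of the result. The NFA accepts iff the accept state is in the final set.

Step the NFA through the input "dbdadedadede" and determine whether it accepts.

Answer: ACCEPT

Steps:
initial (ε-close {0}): {0,2}
'd' @ 1: {3,4,6,8}
'b' @ 2: {1,2,5,7}  ✓accept
'd' @ 3: {3,4,6,8}
'a' @ 4: {1,2,5,7,9}  ✓accept
'd' @ 5: {3,4,6,8}
'e' @ 6: {1,2,5,7}  ✓accept
'd' @ 7: {3,4,6,8}
'a' @ 8: {1,2,5,7,9}  ✓accept
'd' @ 9: {3,4,6,8}
'e' @ 10: {1,2,5,7}  ✓accept
'd' @ 11: {3,4,6,8}
'e' @ 12: {1,2,5,7}  ✓accept
after full input: {1,2,5,7}  (accept=1 in)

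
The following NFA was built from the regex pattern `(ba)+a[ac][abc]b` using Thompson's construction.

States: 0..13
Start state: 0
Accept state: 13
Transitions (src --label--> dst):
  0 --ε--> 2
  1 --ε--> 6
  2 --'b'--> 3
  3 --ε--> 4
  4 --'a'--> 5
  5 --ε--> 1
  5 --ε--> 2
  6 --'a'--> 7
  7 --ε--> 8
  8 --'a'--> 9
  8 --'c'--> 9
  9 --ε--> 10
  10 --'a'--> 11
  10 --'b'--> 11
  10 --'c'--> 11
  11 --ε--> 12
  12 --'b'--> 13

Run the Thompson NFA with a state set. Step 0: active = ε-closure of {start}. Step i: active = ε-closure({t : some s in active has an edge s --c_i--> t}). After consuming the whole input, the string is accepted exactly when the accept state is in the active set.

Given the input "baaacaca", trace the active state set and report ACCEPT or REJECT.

S₀ = ε-closure({0}) = {0,2}
'b' @ 1: {3,4}
'a' @ 2: {1,2,5,6}
'a' @ 3: {7,8}
'a' @ 4: {9,10}
'c' @ 5: {11,12}
'a' @ 6: {}  — dead — no transitions
rest 'ca' ignored (set empty)
after full input: {}  (accept=13 not in)

Answer: REJECT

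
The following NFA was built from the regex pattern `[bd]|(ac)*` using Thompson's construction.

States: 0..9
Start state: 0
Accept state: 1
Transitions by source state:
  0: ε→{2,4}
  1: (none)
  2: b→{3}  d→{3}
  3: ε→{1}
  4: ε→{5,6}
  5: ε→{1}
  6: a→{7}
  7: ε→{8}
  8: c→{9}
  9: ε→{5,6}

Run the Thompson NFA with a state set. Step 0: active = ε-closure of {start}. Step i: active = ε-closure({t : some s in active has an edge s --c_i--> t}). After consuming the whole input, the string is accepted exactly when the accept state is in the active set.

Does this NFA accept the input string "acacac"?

initial (ε-close {0}): {0,1,2,4,5,6}
'a' @ 1: {7,8}
'c' @ 2: {1,5,6,9}  (accept∈set)
'a' @ 3: {7,8}
'c' @ 4: {1,5,6,9}  (accept∈set)
'a' @ 5: {7,8}
'c' @ 6: {1,5,6,9}  (accept∈set)
end set {1,5,6,9} — state 1 in

Answer: ACCEPT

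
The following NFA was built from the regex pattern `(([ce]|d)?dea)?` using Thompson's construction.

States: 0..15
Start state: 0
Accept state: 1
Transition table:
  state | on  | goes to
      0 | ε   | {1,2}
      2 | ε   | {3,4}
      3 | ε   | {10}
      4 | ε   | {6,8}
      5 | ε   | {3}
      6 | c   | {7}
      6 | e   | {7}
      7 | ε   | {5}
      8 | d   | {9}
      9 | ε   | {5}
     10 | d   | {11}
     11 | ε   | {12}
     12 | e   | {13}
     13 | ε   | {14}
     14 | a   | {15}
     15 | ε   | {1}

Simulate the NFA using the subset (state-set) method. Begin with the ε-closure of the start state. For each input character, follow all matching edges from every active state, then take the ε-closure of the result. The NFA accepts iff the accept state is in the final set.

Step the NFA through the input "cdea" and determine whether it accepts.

Answer: ACCEPT

Trace:
start: ε-closure({0}) = {0,1,2,3,4,6,8,10}
'c' @ 1: {3,5,7,10}
'd' @ 2: {11,12}
'e' @ 3: {13,14}
'a' @ 4: {1,15}  ✓accept
end set {1,15} — state 1 in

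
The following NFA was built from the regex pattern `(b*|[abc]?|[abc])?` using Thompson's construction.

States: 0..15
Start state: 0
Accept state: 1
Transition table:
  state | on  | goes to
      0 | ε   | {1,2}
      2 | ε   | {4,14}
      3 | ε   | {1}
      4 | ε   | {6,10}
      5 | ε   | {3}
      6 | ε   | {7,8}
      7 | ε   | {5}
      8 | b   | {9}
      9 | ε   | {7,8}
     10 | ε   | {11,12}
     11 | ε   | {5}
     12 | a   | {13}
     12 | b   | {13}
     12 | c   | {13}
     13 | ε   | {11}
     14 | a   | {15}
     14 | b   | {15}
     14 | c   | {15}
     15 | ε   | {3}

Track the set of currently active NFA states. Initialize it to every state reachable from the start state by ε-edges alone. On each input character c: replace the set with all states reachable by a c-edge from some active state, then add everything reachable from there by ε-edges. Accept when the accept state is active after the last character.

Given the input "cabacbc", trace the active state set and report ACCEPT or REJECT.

S₀ = ε-closure({0}) = {0,1,2,3,4,5,6,7,8,10,11,12,14}
'c' @ 1: {1,3,5,11,13,15}  [accepting]
'a' @ 2: {}  — no active states
rest 'bacbc' ignored (set empty)
final: {}; accept 1 not in set

Answer: REJECT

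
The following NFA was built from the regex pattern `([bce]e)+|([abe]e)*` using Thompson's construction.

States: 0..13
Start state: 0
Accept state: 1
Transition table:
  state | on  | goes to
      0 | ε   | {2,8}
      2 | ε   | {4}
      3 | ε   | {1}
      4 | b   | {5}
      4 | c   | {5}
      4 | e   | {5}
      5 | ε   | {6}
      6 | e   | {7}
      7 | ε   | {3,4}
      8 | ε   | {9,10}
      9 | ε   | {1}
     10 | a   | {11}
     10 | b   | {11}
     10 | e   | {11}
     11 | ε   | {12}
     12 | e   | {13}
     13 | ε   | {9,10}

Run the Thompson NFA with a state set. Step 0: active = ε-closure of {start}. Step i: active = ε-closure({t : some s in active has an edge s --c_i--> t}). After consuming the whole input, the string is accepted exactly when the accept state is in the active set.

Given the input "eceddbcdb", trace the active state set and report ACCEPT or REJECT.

initial (ε-close {0}): {0,1,2,4,8,9,10}
'e' @ 1: {5,6,11,12}
'c' @ 2: {}  — dead — no transitions
rest 'eddbcdb' ignored (set empty)
final: {}; accept 1 not in set

Answer: REJECT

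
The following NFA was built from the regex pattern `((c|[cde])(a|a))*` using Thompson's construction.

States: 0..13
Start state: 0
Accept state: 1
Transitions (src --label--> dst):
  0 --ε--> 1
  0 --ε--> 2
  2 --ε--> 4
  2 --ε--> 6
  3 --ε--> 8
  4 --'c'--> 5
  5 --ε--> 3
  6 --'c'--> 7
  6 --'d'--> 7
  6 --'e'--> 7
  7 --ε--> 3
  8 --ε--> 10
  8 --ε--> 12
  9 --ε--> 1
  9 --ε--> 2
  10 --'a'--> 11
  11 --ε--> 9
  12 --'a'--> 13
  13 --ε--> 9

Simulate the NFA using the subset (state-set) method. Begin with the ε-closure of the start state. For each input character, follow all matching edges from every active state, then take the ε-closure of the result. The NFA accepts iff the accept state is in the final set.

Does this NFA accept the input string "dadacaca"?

initial (ε-close {0}): {0,1,2,4,6}
'd' @ 1: {3,7,8,10,12}
'a' @ 2: {1,2,4,6,9,11,13}  [accepting]
'd' @ 3: {3,7,8,10,12}
'a' @ 4: {1,2,4,6,9,11,13}  [accepting]
'c' @ 5: {3,5,7,8,10,12}
'a' @ 6: {1,2,4,6,9,11,13}  [accepting]
'c' @ 7: {3,5,7,8,10,12}
'a' @ 8: {1,2,4,6,9,11,13}  [accepting]
end set {1,2,4,6,9,11,13} — state 1 in

Answer: ACCEPT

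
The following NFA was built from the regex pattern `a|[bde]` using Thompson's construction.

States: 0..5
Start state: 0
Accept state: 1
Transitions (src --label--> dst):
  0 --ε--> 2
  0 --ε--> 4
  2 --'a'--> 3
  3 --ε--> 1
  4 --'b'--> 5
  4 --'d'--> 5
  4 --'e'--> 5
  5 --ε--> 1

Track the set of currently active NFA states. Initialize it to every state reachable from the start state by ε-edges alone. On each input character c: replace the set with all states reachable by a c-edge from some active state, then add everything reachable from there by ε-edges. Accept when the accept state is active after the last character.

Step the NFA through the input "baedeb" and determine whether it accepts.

Answer: REJECT

Trace:
initial (ε-close {0}): {0,2,4}
'b' @ 1: {1,5}  (accept∈set)
'a' @ 2: {}  — dead — no transitions
rest 'edeb' ignored (set empty)
end set {} — state 1 not in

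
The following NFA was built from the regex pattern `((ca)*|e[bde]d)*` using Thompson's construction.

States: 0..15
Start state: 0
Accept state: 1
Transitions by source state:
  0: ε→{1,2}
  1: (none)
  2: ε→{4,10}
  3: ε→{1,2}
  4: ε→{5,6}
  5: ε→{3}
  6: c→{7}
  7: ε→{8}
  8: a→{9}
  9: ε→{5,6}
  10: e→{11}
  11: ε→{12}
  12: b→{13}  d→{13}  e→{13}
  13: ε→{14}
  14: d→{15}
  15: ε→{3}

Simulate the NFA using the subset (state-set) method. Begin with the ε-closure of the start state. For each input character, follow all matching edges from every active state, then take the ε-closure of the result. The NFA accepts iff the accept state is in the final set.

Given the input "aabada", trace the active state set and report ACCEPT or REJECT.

Answer: REJECT

Derivation:
S₀ = ε-closure({0}) = {0,1,2,3,4,5,6,10}
'a' @ 1: {}  — no active states
rest 'abada' ignored (set empty)
after full input: {}  (accept=1 not in)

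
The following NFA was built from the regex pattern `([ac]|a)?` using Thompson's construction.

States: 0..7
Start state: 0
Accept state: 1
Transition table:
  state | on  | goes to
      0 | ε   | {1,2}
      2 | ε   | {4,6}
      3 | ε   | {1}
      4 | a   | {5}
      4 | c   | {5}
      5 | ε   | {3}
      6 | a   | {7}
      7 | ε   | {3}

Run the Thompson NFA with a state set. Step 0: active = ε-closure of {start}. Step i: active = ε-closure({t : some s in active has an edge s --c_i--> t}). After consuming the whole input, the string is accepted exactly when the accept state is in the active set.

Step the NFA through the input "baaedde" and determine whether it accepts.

Answer: REJECT

Steps:
initial (ε-close {0}): {0,1,2,4,6}
'b' @ 1: {}  — dead — no transitions
rest 'aaedde' ignored (set empty)
end set {} — state 1 not in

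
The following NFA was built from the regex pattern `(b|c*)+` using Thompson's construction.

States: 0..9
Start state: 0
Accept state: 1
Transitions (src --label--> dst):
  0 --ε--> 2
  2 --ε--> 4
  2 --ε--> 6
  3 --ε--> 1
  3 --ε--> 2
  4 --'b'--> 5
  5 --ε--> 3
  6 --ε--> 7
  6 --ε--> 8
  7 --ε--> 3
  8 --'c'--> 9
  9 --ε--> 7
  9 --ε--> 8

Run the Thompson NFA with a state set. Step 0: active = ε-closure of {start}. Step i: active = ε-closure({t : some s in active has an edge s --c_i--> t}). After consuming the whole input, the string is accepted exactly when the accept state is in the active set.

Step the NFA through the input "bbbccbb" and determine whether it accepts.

Answer: ACCEPT

Steps:
S₀ = ε-closure({0}) = {0,1,2,3,4,6,7,8}
'b' @ 1: {1,2,3,4,5,6,7,8}  ✓accept
'b' @ 2: {1,2,3,4,5,6,7,8}  ✓accept
'b' @ 3: {1,2,3,4,5,6,7,8}  ✓accept
'c' @ 4: {1,2,3,4,6,7,8,9}  ✓accept
'c' @ 5: {1,2,3,4,6,7,8,9}  ✓accept
'b' @ 6: {1,2,3,4,5,6,7,8}  ✓accept
'b' @ 7: {1,2,3,4,5,6,7,8}  ✓accept
end set {1,2,3,4,5,6,7,8} — state 1 in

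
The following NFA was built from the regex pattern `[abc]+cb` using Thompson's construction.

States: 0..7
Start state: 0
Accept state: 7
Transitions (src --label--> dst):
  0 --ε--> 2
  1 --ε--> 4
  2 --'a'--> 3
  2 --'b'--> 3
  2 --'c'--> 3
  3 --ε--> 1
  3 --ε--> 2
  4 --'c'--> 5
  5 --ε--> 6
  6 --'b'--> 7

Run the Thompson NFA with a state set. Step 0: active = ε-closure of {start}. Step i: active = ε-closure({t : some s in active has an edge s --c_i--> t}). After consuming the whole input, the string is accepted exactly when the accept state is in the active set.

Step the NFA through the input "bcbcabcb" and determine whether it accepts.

Answer: ACCEPT

Derivation:
S₀ = ε-closure({0}) = {0,2}
'b' @ 1: {1,2,3,4}
'c' @ 2: {1,2,3,4,5,6}
'b' @ 3: {1,2,3,4,7}  ✓accept
'c' @ 4: {1,2,3,4,5,6}
'a' @ 5: {1,2,3,4}
'b' @ 6: {1,2,3,4}
'c' @ 7: {1,2,3,4,5,6}
'b' @ 8: {1,2,3,4,7}  ✓accept
final: {1,2,3,4,7}; accept 7 in set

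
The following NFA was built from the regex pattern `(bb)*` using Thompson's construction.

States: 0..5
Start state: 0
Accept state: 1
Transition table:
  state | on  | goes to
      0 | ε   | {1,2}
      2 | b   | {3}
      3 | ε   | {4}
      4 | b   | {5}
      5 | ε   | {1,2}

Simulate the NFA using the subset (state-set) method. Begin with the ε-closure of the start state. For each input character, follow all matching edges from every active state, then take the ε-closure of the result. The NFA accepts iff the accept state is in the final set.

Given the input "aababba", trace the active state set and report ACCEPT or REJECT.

Answer: REJECT

Trace:
start: ε-closure({0}) = {0,1,2}
'a' @ 1: {}  — dead — no transitions
rest 'ababba' ignored (set empty)
final: {}; accept 1 not in set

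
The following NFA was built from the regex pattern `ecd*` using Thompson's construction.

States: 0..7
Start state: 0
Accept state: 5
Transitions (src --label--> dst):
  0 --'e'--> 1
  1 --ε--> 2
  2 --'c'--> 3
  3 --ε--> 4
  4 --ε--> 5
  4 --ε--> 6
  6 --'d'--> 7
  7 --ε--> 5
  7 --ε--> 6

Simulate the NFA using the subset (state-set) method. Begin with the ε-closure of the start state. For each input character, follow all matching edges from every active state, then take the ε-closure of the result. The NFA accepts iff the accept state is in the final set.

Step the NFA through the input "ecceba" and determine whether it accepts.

start: ε-closure({0}) = {0}
'e' @ 1: {1,2}
'c' @ 2: {3,4,5,6}  [accepting]
'c' @ 3: {}  — dead — no transitions
rest 'eba' ignored (set empty)
after full input: {}  (accept=5 not in)

Answer: REJECT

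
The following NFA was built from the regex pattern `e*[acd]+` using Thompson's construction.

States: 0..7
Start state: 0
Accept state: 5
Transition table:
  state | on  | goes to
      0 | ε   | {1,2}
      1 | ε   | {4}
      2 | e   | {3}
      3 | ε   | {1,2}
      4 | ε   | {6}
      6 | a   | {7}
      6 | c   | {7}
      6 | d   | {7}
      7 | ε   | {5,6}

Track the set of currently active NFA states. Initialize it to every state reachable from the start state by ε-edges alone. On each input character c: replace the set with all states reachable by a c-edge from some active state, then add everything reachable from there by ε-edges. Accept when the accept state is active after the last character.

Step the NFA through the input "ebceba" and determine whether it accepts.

Answer: REJECT

Derivation:
S₀ = ε-closure({0}) = {0,1,2,4,6}
'e' @ 1: {1,2,3,4,6}
'b' @ 2: {}  — no active states
rest 'ceba' ignored (set empty)
end set {} — state 5 not in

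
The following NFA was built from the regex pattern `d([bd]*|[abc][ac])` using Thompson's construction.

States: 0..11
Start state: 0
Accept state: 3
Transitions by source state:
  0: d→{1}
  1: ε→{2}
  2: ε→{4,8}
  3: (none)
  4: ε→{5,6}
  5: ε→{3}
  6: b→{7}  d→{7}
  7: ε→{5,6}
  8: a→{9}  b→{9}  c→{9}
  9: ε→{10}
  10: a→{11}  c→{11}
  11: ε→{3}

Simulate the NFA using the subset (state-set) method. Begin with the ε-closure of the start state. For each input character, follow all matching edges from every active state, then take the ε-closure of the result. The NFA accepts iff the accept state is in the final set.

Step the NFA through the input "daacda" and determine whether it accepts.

Answer: REJECT

Derivation:
start: ε-closure({0}) = {0}
'd' @ 1: {1,2,3,4,5,6,8}  ✓accept
'a' @ 2: {9,10}
'a' @ 3: {3,11}  ✓accept
'c' @ 4: {}  — dead — no transitions
rest 'da' ignored (set empty)
after full input: {}  (accept=3 not in)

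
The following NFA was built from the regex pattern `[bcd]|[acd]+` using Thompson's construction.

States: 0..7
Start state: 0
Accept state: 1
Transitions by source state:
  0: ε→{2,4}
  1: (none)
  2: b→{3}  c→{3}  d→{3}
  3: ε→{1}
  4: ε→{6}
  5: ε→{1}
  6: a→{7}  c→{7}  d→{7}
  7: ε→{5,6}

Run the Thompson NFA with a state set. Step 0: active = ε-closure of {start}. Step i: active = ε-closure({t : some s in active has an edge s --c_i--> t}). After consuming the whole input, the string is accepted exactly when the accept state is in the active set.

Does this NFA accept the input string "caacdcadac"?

Answer: ACCEPT

Trace:
initial (ε-close {0}): {0,2,4,6}
'c' @ 1: {1,3,5,6,7}  ✓accept
'a' @ 2: {1,5,6,7}  ✓accept
'a' @ 3: {1,5,6,7}  ✓accept
'c' @ 4: {1,5,6,7}  ✓accept
'd' @ 5: {1,5,6,7}  ✓accept
'c' @ 6: {1,5,6,7}  ✓accept
'a' @ 7: {1,5,6,7}  ✓accept
'd' @ 8: {1,5,6,7}  ✓accept
'a' @ 9: {1,5,6,7}  ✓accept
'c' @ 10: {1,5,6,7}  ✓accept
end set {1,5,6,7} — state 1 in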